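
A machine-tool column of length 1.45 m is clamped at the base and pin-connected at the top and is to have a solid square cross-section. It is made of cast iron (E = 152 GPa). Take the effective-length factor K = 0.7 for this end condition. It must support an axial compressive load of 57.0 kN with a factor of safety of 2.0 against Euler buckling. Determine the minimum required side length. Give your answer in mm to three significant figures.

a ≈ 31.1 mm

Required P_cr = n·P = 2.0 × 57.0 = 114.0 kN
L_e = K·L = 0.7 × 1.45 = 1.015 m
Required I = P_cr·L_e²/(π²E) = 1.140×10^5 × 1.015² / (π² × 1.52×10^11) = 7.829×10^-8 m⁴
I_req = 7.829×10^4 mm⁴
Solid square: I = a⁴/12  ⇒  a = (12I)^(1/4) = (12×7.829×10^4)^(1/4) = 31.1 mm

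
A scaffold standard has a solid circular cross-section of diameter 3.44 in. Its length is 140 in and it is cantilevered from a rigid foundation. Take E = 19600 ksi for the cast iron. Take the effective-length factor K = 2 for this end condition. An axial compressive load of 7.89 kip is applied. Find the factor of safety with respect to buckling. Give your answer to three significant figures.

I = πd⁴/64 = π×3.44⁴/64 = 6.874 in⁴
Effective length L_e = K·L = 2 × 140 = 280.0 in
P_cr = π²EI / L_e² = π² × 19600×10³ × 6.874 / 280.0² = 1.696×10^4 lb
Factor of safety n = P_cr / P = 16.961 / 7.89 = 2.15

n ≈ 2.15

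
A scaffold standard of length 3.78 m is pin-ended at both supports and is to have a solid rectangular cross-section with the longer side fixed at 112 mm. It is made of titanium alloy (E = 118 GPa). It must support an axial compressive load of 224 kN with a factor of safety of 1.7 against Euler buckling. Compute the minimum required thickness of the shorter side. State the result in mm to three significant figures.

Required P_cr = n·P = 1.7 × 224 = 380.8 kN
L_e = K·L = 1 × 3.78 = 3.780 m
Required I = P_cr·L_e²/(π²E) = 3.808×10^5 × 3.780² / (π² × 1.18×10^11) = 4.672×10^-6 m⁴
I_req = 4.672×10^6 mm⁴
Rectangle, weak axis: I_min = h·b³/12 with h = 112 mm fixed  ⇒  b = (12I/h)^(1/3) = 79.4 mm

b ≈ 79.4 mm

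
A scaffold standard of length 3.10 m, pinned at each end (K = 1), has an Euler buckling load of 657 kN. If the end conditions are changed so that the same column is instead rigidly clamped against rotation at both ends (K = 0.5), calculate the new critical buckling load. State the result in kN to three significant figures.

P_cr ≈ 2630 kN

P_cr ∝ 1/K², so P_cr,new = P_cr,old × (K_old/K_new)² = 657 × (1/0.5)²
= 657 × 4.000 = 2630 kN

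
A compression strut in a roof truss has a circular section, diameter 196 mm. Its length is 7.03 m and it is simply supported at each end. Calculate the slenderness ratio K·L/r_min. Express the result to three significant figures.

I = πd⁴/64 = π×196⁴/64 = 7.244×10^7 mm⁴
A = 3.017×10^4 mm²;  r_min = √(I/A) = √(7.244×10^7/3.017×10^4) = 49.00 mm
L_e = K·L = 1 × 7.03 m = 7.030 m = 7030.0 mm
λ = L_e / r_min = 7030.0 / 49.00 = 143

λ ≈ 143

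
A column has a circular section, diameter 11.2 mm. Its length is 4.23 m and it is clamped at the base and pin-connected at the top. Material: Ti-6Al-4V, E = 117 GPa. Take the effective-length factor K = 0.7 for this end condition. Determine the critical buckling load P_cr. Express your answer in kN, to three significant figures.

P_cr ≈ 0.102 kN

I = πd⁴/64 = π×11.2⁴/64 = 772.4 mm⁴
I = 772.4 mm⁴ = 7.724×10^-10 m⁴
Effective length L_e = K·L = 0.7 × 4.23 = 2.961 m
P_cr = π²EI / L_e² = π² × 117×10⁹ × 7.724×10^-10 / 2.961² = 101.7 N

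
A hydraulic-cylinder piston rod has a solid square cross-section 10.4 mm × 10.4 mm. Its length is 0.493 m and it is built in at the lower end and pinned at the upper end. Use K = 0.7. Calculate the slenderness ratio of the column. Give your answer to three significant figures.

For a square r = a/√12 = 10.4/√12 = 3.002 mm
L_e = K·L = 0.7 × 0.493 m = 0.3451 m = 345.10 mm
λ = L_e / r_min = 345.10 / 3.002 = 115

λ ≈ 115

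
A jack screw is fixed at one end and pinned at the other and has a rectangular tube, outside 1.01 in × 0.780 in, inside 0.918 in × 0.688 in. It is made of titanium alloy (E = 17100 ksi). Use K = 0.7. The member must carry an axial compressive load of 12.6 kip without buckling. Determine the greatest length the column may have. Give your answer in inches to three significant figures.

L_max ≈ 20.3 in

Weak-axis I_min = (h_o·b_o³ − h_i·b_i³)/12 with b_o = 0.780, b_i = 0.6880 in (shorter outer/inner sides).
I_min = (1.01×0.780³ − 0.9180×0.6880³)/12 = 1.503×10^-2 in⁴
At the buckling limit P_cr = P = 1.260×10^4 lb
From P_cr = π²EI/(K·L)²:  L = (1/K)·√(π²EI/P_cr) = (1/0.7)·√(π²×1.71×10^7×1.503×10^-2/1.260×10^4)
L = 20.3 in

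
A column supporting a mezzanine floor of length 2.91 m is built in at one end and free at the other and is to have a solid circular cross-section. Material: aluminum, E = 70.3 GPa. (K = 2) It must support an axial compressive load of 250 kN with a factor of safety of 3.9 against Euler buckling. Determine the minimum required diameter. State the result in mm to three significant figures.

Required P_cr = n·P = 3.9 × 250 = 975.0 kN
L_e = K·L = 2 × 2.91 = 5.820 m
Required I = P_cr·L_e²/(π²E) = 9.750×10^5 × 5.820² / (π² × 7.03×10^10) = 4.760×10^-5 m⁴
I_req = 4.760×10^7 mm⁴
Solid circle: I = πd⁴/64  ⇒  d = (64I/π)^(1/4) = (64×4.760×10^7/π)^(1/4) = 176 mm

d ≈ 176 mm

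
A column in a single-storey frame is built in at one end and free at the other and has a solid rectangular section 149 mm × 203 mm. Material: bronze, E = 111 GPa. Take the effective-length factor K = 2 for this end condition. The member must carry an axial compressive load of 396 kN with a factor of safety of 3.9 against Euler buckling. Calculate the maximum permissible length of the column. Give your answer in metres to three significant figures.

Buckling occurs about the weak axis: I_min = h·b³/12 with b = 149 mm (the shorter side).
I_min = 203×149³/12 = 5.596×10^7 mm⁴
I = 5.596×10^-5 m⁴
Required critical load P_cr = n·P = 3.9 × 396 = 1544 kN = 1.544×10^6 N
From P_cr = π²EI/(K·L)²:  L = (1/K)·√(π²EI/P_cr) = (1/2)·√(π²×1.11×10^11×5.596×10^-5/1.544×10^6)
L = 3.15 m

L_max ≈ 3.15 m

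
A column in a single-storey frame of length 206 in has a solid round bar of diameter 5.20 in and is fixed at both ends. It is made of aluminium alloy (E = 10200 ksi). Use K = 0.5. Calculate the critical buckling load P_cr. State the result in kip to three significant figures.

I = πd⁴/64 = π×5.20⁴/64 = 35.89 in⁴
Effective length L_e = K·L = 0.5 × 206 = 103.0 in
P_cr = π²EI / L_e² = π² × 10200×10³ × 35.89 / 103.0² = 3.406×10^5 lb

P_cr ≈ 341 kip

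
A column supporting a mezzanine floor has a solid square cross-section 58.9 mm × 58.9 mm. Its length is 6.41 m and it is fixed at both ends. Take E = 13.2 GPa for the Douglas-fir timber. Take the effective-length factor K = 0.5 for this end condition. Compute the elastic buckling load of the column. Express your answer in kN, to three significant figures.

I = a⁴/12 = 58.9⁴/12 = 1.003×10^6 mm⁴
I = 1.003×10^6 mm⁴ = 1.003×10^-6 m⁴
Effective length L_e = K·L = 0.5 × 6.41 = 3.205 m
P_cr = π²EI / L_e² = π² × 13.2×10⁹ × 1.003×10^-6 / 3.205² = 1.272×10^4 N

P_cr ≈ 12.7 kN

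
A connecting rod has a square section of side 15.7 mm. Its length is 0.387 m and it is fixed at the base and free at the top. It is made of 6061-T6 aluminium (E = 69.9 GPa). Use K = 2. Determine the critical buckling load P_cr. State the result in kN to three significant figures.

I = a⁴/12 = 15.7⁴/12 = 5.063×10^3 mm⁴
I = 5.063×10^3 mm⁴ = 5.063×10^-9 m⁴
Effective length L_e = K·L = 2 × 0.387 = 0.7740 m
P_cr = π²EI / L_e² = π² × 69.9×10⁹ × 5.063×10^-9 / 0.7740² = 5.831×10^3 N

P_cr ≈ 5.83 kN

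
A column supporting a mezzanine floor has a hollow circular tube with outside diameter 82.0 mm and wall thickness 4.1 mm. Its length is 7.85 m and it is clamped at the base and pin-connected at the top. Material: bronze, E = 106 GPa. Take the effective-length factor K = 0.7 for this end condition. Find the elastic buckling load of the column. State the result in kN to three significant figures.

P_cr ≈ 26.4 kN

Inner diameter d_i = 82.0 − 2×4.1 = 73.80 mm
I = π(d_o⁴ − d_i⁴)/64 = π(82.0⁴ − 73.80⁴)/64 = 7.632×10^5 mm⁴
I = 7.632×10^5 mm⁴ = 7.632×10^-7 m⁴
Effective length L_e = K·L = 0.7 × 7.85 = 5.495 m
P_cr = π²EI / L_e² = π² × 106×10⁹ × 7.632×10^-7 / 5.495² = 2.644×10^4 N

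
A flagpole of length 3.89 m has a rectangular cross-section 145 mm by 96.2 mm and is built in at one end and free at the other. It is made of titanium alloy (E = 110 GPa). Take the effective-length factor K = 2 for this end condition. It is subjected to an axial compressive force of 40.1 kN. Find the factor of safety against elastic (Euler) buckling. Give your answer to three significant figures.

Buckling occurs about the weak axis: I_min = h·b³/12 with b = 96.2 mm (the shorter side).
I_min = 145×96.2³/12 = 1.076×10^7 mm⁴
I = 1.076×10^7 mm⁴ = 1.076×10^-5 m⁴
Effective length L_e = K·L = 2 × 3.89 = 7.780 m
P_cr = π²EI / L_e² = π² × 110×10⁹ × 1.076×10^-5 / 7.780² = 1.930×10^5 N
Factor of safety n = P_cr / P = 192.95 / 40.1 = 4.81

n ≈ 4.81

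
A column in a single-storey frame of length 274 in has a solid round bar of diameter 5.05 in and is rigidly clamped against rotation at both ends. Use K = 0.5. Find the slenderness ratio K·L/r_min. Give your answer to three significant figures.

For a solid circle r = d/4 = 5.05/4 = 1.262 in
L_e = K·L = 0.5 × 274 = 137.0 in
λ = L_e / r_min = 137.00 / 1.262 = 109

λ ≈ 109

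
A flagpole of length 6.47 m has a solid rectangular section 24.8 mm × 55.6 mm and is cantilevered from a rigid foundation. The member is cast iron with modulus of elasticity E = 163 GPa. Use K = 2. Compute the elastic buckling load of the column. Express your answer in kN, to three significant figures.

P_cr ≈ 0.679 kN

Buckling occurs about the weak axis: I_min = h·b³/12 with b = 24.8 mm (the shorter side).
I_min = 55.6×24.8³/12 = 7.067×10^4 mm⁴
I = 7.067×10^4 mm⁴ = 7.067×10^-8 m⁴
Effective length L_e = K·L = 2 × 6.47 = 12.94 m
P_cr = π²EI / L_e² = π² × 163×10⁹ × 7.067×10^-8 / 12.94² = 679.0 N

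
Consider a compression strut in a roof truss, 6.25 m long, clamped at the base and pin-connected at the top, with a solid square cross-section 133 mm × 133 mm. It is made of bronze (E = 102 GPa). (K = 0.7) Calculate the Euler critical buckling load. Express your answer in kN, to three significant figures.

P_cr ≈ 1370 kN

I = a⁴/12 = 133⁴/12 = 2.608×10^7 mm⁴
I = 2.608×10^7 mm⁴ = 2.608×10^-5 m⁴
Effective length L_e = K·L = 0.7 × 6.25 = 4.375 m
P_cr = π²EI / L_e² = π² × 102×10⁹ × 2.608×10^-5 / 4.375² = 1.371×10^6 N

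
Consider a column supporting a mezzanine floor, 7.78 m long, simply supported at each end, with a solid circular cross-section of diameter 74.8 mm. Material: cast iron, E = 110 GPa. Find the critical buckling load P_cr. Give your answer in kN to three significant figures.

I = πd⁴/64 = π×74.8⁴/64 = 1.537×10^6 mm⁴
I = 1.537×10^6 mm⁴ = 1.537×10^-6 m⁴
Effective length L_e = K·L = 1 × 7.78 = 7.780 m
P_cr = π²EI / L_e² = π² × 110×10⁹ × 1.537×10^-6 / 7.780² = 2.756×10^4 N

P_cr ≈ 27.6 kN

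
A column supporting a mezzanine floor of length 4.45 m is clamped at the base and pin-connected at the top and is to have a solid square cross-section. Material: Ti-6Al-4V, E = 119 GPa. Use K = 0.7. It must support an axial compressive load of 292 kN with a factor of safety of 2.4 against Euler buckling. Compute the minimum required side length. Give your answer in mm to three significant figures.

Required P_cr = n·P = 2.4 × 292 = 700.8 kN
L_e = K·L = 0.7 × 4.45 = 3.115 m
Required I = P_cr·L_e²/(π²E) = 7.008×10^5 × 3.115² / (π² × 1.19×10^11) = 5.790×10^-6 m⁴
I_req = 5.790×10^6 mm⁴
Solid square: I = a⁴/12  ⇒  a = (12I)^(1/4) = (12×5.790×10^6)^(1/4) = 91.3 mm

a ≈ 91.3 mm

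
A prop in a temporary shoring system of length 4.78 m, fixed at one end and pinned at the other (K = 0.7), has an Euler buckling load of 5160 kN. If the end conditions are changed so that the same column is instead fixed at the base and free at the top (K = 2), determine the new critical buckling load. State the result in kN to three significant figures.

P_cr ∝ 1/K², so P_cr,new = P_cr,old × (K_old/K_new)² = 5160 × (0.7/2)²
= 5160 × 0.1225 = 632 kN

P_cr ≈ 632 kN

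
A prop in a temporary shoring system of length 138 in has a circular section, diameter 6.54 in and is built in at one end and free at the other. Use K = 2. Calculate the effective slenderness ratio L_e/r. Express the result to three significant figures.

I = πd⁴/64 = π×6.54⁴/64 = 89.80 in⁴
A = 33.59 in²;  r_min = √(I/A) = √(89.80/33.59) = 1.635 in
L_e = K·L = 2 × 138 = 276.0 in
λ = L_e / r_min = 276.00 / 1.635 = 169

λ ≈ 169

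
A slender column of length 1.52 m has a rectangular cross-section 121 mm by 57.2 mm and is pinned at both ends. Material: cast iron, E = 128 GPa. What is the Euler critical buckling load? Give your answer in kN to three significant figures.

Buckling occurs about the weak axis: I_min = h·b³/12 with b = 57.2 mm (the shorter side).
I_min = 121×57.2³/12 = 1.887×10^6 mm⁴
I = 1.887×10^6 mm⁴ = 1.887×10^-6 m⁴
Effective length L_e = K·L = 1 × 1.52 = 1.520 m
P_cr = π²EI / L_e² = π² × 128×10⁹ × 1.887×10^-6 / 1.520² = 1.032×10^6 N

P_cr ≈ 1030 kN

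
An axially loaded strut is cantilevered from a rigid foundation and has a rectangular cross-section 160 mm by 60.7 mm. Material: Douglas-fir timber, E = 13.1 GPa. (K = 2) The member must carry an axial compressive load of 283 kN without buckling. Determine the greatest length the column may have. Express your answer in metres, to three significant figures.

L_max ≈ 0.584 m

Buckling occurs about the weak axis: I_min = h·b³/12 with b = 60.7 mm (the shorter side).
I_min = 160×60.7³/12 = 2.982×10^6 mm⁴
I = 2.982×10^-6 m⁴
At the buckling limit P_cr = P = 2.830×10^5 N
From P_cr = π²EI/(K·L)²:  L = (1/K)·√(π²EI/P_cr) = (1/2)·√(π²×1.31×10^10×2.982×10^-6/2.830×10^5)
L = 0.584 m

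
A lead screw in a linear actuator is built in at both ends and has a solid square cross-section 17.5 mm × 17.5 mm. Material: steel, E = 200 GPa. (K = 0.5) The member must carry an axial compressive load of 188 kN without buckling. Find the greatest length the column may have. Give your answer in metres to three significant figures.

I = a⁴/12 = 17.5⁴/12 = 7.816×10^3 mm⁴
I = 7.816×10^-9 m⁴
At the buckling limit P_cr = P = 1.880×10^5 N
From P_cr = π²EI/(K·L)²:  L = (1/K)·√(π²EI/P_cr) = (1/0.5)·√(π²×2.00×10^11×7.816×10^-9/1.880×10^5)
L = 0.573 m

L_max ≈ 0.573 m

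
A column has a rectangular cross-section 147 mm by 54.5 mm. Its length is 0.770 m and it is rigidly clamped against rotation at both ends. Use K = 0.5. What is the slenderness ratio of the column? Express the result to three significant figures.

For a rectangle r_min = b/√12 = 54.5/√12 = 15.73 mm
L_e = K·L = 0.5 × 0.770 m = 0.3850 m = 385.00 mm
λ = L_e / r_min = 385.00 / 15.73 = 24.5

λ ≈ 24.5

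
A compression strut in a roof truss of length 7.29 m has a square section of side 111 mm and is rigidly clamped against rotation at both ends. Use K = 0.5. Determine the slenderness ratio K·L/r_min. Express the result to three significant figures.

λ ≈ 114

For a square r = a/√12 = 111/√12 = 32.04 mm
L_e = K·L = 0.5 × 7.29 m = 3.645 m = 3645.0 mm
λ = L_e / r_min = 3645.0 / 32.04 = 114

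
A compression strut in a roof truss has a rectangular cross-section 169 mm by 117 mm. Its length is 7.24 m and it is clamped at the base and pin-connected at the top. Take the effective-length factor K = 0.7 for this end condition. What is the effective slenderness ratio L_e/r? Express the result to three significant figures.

For a rectangle r_min = b/√12 = 117/√12 = 33.77 mm
L_e = K·L = 0.7 × 7.24 m = 5.068 m = 5068.0 mm
λ = L_e / r_min = 5068.0 / 33.77 = 150

λ ≈ 150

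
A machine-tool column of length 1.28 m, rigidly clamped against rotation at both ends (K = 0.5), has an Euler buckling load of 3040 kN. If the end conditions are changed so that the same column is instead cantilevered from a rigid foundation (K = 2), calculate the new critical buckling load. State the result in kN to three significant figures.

P_cr ∝ 1/K², so P_cr,new = P_cr,old × (K_old/K_new)² = 3040 × (0.5/2)²
= 3040 × 0.06250 = 190 kN

P_cr ≈ 190 kN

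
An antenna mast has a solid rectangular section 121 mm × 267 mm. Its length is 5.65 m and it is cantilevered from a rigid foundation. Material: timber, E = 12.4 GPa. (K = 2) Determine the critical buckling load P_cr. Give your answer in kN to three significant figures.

Buckling occurs about the weak axis: I_min = h·b³/12 with b = 121 mm (the shorter side).
I_min = 267×121³/12 = 3.942×10^7 mm⁴
I = 3.942×10^7 mm⁴ = 3.942×10^-5 m⁴
Effective length L_e = K·L = 2 × 5.65 = 11.30 m
P_cr = π²EI / L_e² = π² × 12.4×10⁹ × 3.942×10^-5 / 11.30² = 3.778×10^4 N

P_cr ≈ 37.8 kN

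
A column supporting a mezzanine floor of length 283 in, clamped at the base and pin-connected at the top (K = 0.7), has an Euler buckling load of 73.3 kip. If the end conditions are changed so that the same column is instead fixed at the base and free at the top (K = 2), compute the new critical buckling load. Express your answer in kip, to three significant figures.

P_cr ∝ 1/K², so P_cr,new = P_cr,old × (K_old/K_new)² = 73.3 × (0.7/2)²
= 73.3 × 0.1225 = 8.98 kip

P_cr ≈ 8.98 kip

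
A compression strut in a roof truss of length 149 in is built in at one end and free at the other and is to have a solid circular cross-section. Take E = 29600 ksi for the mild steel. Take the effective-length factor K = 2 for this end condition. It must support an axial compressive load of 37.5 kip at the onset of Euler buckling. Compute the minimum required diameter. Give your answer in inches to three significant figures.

d ≈ 3.90 in

L_e = K·L = 2 × 149 = 298.0 in
Required I = P_cr·L_e²/(π²E) = 3.750×10^4 × 298.0² / (π² × 2.96×10^7) = 11.40 in⁴
Solid circle: I = πd⁴/64  ⇒  d = (64I/π)^(1/4) = (64×11.40/π)^(1/4) = 3.90 in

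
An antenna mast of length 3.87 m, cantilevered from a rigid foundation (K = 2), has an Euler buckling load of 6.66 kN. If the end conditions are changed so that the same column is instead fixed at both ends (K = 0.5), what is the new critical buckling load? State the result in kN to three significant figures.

P_cr ∝ 1/K², so P_cr,new = P_cr,old × (K_old/K_new)² = 6.66 × (2/0.5)²
= 6.66 × 16.00 = 107 kN

P_cr ≈ 107 kN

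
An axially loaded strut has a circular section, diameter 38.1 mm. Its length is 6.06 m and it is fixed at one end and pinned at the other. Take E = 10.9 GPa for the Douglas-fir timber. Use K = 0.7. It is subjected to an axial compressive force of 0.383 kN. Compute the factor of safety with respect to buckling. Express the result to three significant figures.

I = πd⁴/64 = π×38.1⁴/64 = 1.034×10^5 mm⁴
I = 1.034×10^5 mm⁴ = 1.034×10^-7 m⁴
Effective length L_e = K·L = 0.7 × 6.06 = 4.242 m
P_cr = π²EI / L_e² = π² × 10.9×10⁹ × 1.034×10^-7 / 4.242² = 618.4 N
Factor of safety n = P_cr / P = 0.61838 / 0.383 = 1.61

n ≈ 1.61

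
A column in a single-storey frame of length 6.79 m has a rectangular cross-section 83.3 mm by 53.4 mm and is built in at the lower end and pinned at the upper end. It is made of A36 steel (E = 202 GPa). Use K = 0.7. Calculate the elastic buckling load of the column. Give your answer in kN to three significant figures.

P_cr ≈ 93.3 kN

Buckling occurs about the weak axis: I_min = h·b³/12 with b = 53.4 mm (the shorter side).
I_min = 83.3×53.4³/12 = 1.057×10^6 mm⁴
I = 1.057×10^6 mm⁴ = 1.057×10^-6 m⁴
Effective length L_e = K·L = 0.7 × 6.79 = 4.753 m
P_cr = π²EI / L_e² = π² × 202×10⁹ × 1.057×10^-6 / 4.753² = 9.328×10^4 N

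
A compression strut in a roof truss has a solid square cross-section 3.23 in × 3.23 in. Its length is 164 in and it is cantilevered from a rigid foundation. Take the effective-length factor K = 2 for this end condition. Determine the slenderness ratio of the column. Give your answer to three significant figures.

λ ≈ 352

For a square r = a/√12 = 3.23/√12 = 0.9324 in
L_e = K·L = 2 × 164 = 328.0 in
λ = L_e / r_min = 328.00 / 0.9324 = 352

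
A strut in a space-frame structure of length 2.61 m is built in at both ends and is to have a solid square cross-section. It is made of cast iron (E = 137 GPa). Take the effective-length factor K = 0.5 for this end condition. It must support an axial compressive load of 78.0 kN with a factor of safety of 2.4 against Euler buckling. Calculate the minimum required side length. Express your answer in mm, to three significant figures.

a ≈ 41.0 mm

Required P_cr = n·P = 2.4 × 78.0 = 187.2 kN
L_e = K·L = 0.5 × 2.61 = 1.305 m
Required I = P_cr·L_e²/(π²E) = 1.872×10^5 × 1.305² / (π² × 1.37×10^11) = 2.358×10^-7 m⁴
I_req = 2.358×10^5 mm⁴
Solid square: I = a⁴/12  ⇒  a = (12I)^(1/4) = (12×2.358×10^5)^(1/4) = 41.0 mm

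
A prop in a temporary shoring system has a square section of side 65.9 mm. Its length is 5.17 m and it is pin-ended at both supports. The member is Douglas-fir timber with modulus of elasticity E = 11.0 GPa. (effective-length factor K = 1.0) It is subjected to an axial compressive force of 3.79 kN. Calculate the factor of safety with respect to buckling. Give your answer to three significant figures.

n ≈ 1.68

I = a⁴/12 = 65.9⁴/12 = 1.572×10^6 mm⁴
I = 1.572×10^6 mm⁴ = 1.572×10^-6 m⁴
Effective length L_e = K·L = 1 × 5.17 = 5.170 m
P_cr = π²EI / L_e² = π² × 11.0×10⁹ × 1.572×10^-6 / 5.170² = 6.384×10^3 N
Factor of safety n = P_cr / P = 6.3837 / 3.79 = 1.68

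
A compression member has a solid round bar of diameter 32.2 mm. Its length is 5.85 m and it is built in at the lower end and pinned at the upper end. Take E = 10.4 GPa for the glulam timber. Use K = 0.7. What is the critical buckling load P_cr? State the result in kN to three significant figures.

P_cr ≈ 0.323 kN

I = πd⁴/64 = π×32.2⁴/64 = 5.277×10^4 mm⁴
I = 5.277×10^4 mm⁴ = 5.277×10^-8 m⁴
Effective length L_e = K·L = 0.7 × 5.85 = 4.095 m
P_cr = π²EI / L_e² = π² × 10.4×10⁹ × 5.277×10^-8 / 4.095² = 323.0 N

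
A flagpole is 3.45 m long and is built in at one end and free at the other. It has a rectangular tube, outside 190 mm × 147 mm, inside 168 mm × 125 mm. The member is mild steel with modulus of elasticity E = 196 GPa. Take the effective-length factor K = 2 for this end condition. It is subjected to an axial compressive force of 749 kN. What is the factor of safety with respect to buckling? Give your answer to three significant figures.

Weak-axis I_min = (h_o·b_o³ − h_i·b_i³)/12 with b_o = 147, b_i = 125.0 mm (shorter outer/inner sides).
I_min = (190×147³ − 168.0×125.0³)/12 = 2.295×10^7 mm⁴
I = 2.295×10^7 mm⁴ = 2.295×10^-5 m⁴
Effective length L_e = K·L = 2 × 3.45 = 6.900 m
P_cr = π²EI / L_e² = π² × 196×10⁹ × 2.295×10^-5 / 6.900² = 9.325×10^5 N
Factor of safety n = P_cr / P = 932.53 / 749 = 1.25

n ≈ 1.25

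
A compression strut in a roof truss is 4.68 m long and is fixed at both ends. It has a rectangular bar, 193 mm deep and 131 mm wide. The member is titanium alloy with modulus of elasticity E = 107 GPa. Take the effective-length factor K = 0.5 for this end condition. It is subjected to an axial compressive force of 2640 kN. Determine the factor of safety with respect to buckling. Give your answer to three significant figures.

Buckling occurs about the weak axis: I_min = h·b³/12 with b = 131 mm (the shorter side).
I_min = 193×131³/12 = 3.616×10^7 mm⁴
I = 3.616×10^7 mm⁴ = 3.616×10^-5 m⁴
Effective length L_e = K·L = 0.5 × 4.68 = 2.340 m
P_cr = π²EI / L_e² = π² × 107×10⁹ × 3.616×10^-5 / 2.340² = 6.973×10^6 N
Factor of safety n = P_cr / P = 6973.4 / 2640 = 2.64

n ≈ 2.64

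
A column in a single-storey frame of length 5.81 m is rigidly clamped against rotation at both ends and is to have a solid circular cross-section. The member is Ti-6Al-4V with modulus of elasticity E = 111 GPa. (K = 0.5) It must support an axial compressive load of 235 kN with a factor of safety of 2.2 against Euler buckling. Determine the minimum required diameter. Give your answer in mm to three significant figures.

Required P_cr = n·P = 2.2 × 235 = 517.0 kN
L_e = K·L = 0.5 × 5.81 = 2.905 m
Required I = P_cr·L_e²/(π²E) = 5.170×10^5 × 2.905² / (π² × 1.11×10^11) = 3.983×10^-6 m⁴
I_req = 3.983×10^6 mm⁴
Solid circle: I = πd⁴/64  ⇒  d = (64I/π)^(1/4) = (64×3.983×10^6/π)^(1/4) = 94.9 mm

d ≈ 94.9 mm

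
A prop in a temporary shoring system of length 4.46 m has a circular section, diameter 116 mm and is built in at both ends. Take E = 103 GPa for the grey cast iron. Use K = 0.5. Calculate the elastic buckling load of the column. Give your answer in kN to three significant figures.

P_cr ≈ 1820 kN

I = πd⁴/64 = π×116⁴/64 = 8.888×10^6 mm⁴
I = 8.888×10^6 mm⁴ = 8.888×10^-6 m⁴
Effective length L_e = K·L = 0.5 × 4.46 = 2.230 m
P_cr = π²EI / L_e² = π² × 103×10⁹ × 8.888×10^-6 / 2.230² = 1.817×10^6 N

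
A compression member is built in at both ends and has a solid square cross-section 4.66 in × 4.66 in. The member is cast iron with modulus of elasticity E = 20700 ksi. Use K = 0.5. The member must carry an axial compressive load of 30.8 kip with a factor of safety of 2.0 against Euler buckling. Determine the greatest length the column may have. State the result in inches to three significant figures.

L_max ≈ 722 in

I = a⁴/12 = 4.66⁴/12 = 39.30 in⁴
Required critical load P_cr = n·P = 2.0 × 30.8 = 61.60 kip = 6.160×10^4 lb
From P_cr = π²EI/(K·L)²:  L = (1/K)·√(π²EI/P_cr) = (1/0.5)·√(π²×2.07×10^7×39.30/6.160×10^4)
L = 722 in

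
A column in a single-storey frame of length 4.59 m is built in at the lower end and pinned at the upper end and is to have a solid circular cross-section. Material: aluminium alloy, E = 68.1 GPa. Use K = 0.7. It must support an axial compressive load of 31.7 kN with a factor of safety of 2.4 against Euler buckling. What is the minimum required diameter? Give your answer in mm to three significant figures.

d ≈ 69.9 mm

Required P_cr = n·P = 2.4 × 31.7 = 76.08 kN
L_e = K·L = 0.7 × 4.59 = 3.213 m
Required I = P_cr·L_e²/(π²E) = 7.608×10^4 × 3.213² / (π² × 6.81×10^10) = 1.169×10^-6 m⁴
I_req = 1.169×10^6 mm⁴
Solid circle: I = πd⁴/64  ⇒  d = (64I/π)^(1/4) = (64×1.169×10^6/π)^(1/4) = 69.9 mm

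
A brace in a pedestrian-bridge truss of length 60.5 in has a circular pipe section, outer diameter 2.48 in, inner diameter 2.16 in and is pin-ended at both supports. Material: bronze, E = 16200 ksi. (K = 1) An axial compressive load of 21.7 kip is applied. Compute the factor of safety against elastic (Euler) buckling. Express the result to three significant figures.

d_o = 2.48 in, d_i = 2.16 in
I = π(d_o⁴ − d_i⁴)/64 = π(2.48⁴ − 2.160⁴)/64 = 0.7883 in⁴
Effective length L_e = K·L = 1 × 60.5 = 60.50 in
P_cr = π²EI / L_e² = π² × 16200×10³ × 0.7883 / 60.50² = 3.444×10^4 lb
Factor of safety n = P_cr / P = 34.436 / 21.7 = 1.59

n ≈ 1.59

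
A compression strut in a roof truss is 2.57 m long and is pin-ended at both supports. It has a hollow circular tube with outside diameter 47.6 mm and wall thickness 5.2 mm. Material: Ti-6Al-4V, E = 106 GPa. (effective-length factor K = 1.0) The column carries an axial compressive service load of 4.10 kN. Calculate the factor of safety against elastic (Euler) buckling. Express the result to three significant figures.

n ≈ 6.10

Inner diameter d_i = 47.6 − 2×5.2 = 37.20 mm
I = π(d_o⁴ − d_i⁴)/64 = π(47.6⁴ − 37.20⁴)/64 = 1.580×10^5 mm⁴
I = 1.580×10^5 mm⁴ = 1.580×10^-7 m⁴
Effective length L_e = K·L = 1 × 2.57 = 2.570 m
P_cr = π²EI / L_e² = π² × 106×10⁹ × 1.580×10^-7 / 2.570² = 2.503×10^4 N
Factor of safety n = P_cr / P = 25.026 / 4.10 = 6.10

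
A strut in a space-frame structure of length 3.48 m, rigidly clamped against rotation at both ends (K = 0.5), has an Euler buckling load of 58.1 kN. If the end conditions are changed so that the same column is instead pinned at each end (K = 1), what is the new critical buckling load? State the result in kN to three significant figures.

P_cr ≈ 14.5 kN

P_cr ∝ 1/K², so P_cr,new = P_cr,old × (K_old/K_new)² = 58.1 × (0.5/1)²
= 58.1 × 0.2500 = 14.5 kN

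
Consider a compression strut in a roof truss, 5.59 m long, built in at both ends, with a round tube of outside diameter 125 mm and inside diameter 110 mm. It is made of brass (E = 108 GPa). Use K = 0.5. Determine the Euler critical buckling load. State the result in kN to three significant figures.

P_cr ≈ 655 kN

d_o = 125 mm, d_i = 110 mm
I = π(d_o⁴ − d_i⁴)/64 = π(125⁴ − 110.0⁴)/64 = 4.797×10^6 mm⁴
I = 4.797×10^6 mm⁴ = 4.797×10^-6 m⁴
Effective length L_e = K·L = 0.5 × 5.59 = 2.795 m
P_cr = π²EI / L_e² = π² × 108×10⁹ × 4.797×10^-6 / 2.795² = 6.546×10^5 N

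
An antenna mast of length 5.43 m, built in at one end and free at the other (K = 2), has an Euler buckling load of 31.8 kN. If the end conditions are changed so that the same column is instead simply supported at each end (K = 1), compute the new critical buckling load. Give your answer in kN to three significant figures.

P_cr ≈ 127 kN

P_cr ∝ 1/K², so P_cr,new = P_cr,old × (K_old/K_new)² = 31.8 × (2/1)²
= 31.8 × 4.000 = 127 kN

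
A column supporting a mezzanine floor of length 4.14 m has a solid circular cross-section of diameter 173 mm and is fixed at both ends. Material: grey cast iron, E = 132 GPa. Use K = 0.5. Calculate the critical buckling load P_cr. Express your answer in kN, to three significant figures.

P_cr ≈ 13400 kN

I = πd⁴/64 = π×173⁴/64 = 4.397×10^7 mm⁴
I = 4.397×10^7 mm⁴ = 4.397×10^-5 m⁴
Effective length L_e = K·L = 0.5 × 4.14 = 2.070 m
P_cr = π²EI / L_e² = π² × 132×10⁹ × 4.397×10^-5 / 2.070² = 1.337×10^7 N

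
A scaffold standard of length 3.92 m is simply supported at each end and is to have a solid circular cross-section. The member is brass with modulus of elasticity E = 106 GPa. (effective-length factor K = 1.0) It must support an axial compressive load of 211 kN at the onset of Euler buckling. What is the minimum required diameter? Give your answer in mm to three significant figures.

d ≈ 89.1 mm

L_e = K·L = 1 × 3.92 = 3.920 m
Required I = P_cr·L_e²/(π²E) = 2.110×10^5 × 3.920² / (π² × 1.06×10^11) = 3.099×10^-6 m⁴
I_req = 3.099×10^6 mm⁴
Solid circle: I = πd⁴/64  ⇒  d = (64I/π)^(1/4) = (64×3.099×10^6/π)^(1/4) = 89.1 mm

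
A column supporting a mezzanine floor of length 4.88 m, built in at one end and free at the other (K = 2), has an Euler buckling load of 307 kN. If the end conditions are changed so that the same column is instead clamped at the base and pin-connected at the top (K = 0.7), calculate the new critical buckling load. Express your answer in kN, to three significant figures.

P_cr ∝ 1/K², so P_cr,new = P_cr,old × (K_old/K_new)² = 307 × (2/0.7)²
= 307 × 8.163 = 2510 kN

P_cr ≈ 2510 kN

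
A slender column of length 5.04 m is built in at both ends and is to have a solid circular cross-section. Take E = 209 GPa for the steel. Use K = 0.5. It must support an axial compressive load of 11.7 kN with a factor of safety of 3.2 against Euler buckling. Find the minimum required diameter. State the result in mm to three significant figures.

Required P_cr = n·P = 3.2 × 11.7 = 37.44 kN
L_e = K·L = 0.5 × 5.04 = 2.520 m
Required I = P_cr·L_e²/(π²E) = 3.744×10^4 × 2.520² / (π² × 2.09×10^11) = 1.153×10^-7 m⁴
I_req = 1.153×10^5 mm⁴
Solid circle: I = πd⁴/64  ⇒  d = (64I/π)^(1/4) = (64×1.153×10^5/π)^(1/4) = 39.1 mm

d ≈ 39.1 mm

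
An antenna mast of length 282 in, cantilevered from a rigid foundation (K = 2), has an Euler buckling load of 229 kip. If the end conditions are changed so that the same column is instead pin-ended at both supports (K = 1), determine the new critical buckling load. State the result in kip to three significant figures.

P_cr ∝ 1/K², so P_cr,new = P_cr,old × (K_old/K_new)² = 229 × (2/1)²
= 229 × 4.000 = 916 kip

P_cr ≈ 916 kip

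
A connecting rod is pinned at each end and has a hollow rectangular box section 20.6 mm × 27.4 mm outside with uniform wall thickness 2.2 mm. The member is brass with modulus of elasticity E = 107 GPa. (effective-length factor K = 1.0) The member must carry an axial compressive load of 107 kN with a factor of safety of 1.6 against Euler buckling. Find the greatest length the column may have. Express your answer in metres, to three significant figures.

L_max ≈ 0.270 m

Inner dimensions: h_i = 27.4 − 2×2.2 = 23.00 mm, b_i = 20.6 − 2×2.2 = 16.20 mm
Weak-axis I_min = (h_o·b_o³ − h_i·b_i³)/12 with b_o = 20.6, b_i = 16.20 mm (shorter outer/inner sides).
I_min = (27.4×20.6³ − 23.00×16.20³)/12 = 1.181×10^4 mm⁴
I = 1.181×10^-8 m⁴
Required critical load P_cr = n·P = 1.6 × 107 = 171.2 kN = 1.712×10^5 N
From P_cr = π²EI/(K·L)²:  L = (1/K)·√(π²EI/P_cr) = (1/1)·√(π²×1.07×10^11×1.181×10^-8/1.712×10^5)
L = 0.270 m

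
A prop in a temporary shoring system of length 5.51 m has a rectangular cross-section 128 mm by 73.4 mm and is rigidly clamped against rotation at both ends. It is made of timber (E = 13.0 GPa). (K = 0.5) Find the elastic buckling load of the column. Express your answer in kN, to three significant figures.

Buckling occurs about the weak axis: I_min = h·b³/12 with b = 73.4 mm (the shorter side).
I_min = 128×73.4³/12 = 4.218×10^6 mm⁴
I = 4.218×10^6 mm⁴ = 4.218×10^-6 m⁴
Effective length L_e = K·L = 0.5 × 5.51 = 2.755 m
P_cr = π²EI / L_e² = π² × 13.0×10⁹ × 4.218×10^-6 / 2.755² = 7.130×10^4 N

P_cr ≈ 71.3 kN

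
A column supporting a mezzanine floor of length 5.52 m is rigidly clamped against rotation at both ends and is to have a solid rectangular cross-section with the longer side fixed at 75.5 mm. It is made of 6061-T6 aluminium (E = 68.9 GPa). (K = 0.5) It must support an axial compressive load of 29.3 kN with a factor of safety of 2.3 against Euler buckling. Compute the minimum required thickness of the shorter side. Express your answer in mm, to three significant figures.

b ≈ 49.3 mm

Required P_cr = n·P = 2.3 × 29.3 = 67.39 kN
L_e = K·L = 0.5 × 5.52 = 2.760 m
Required I = P_cr·L_e²/(π²E) = 6.739×10^4 × 2.760² / (π² × 6.89×10^10) = 7.549×10^-7 m⁴
I_req = 7.549×10^5 mm⁴
Rectangle, weak axis: I_min = h·b³/12 with h = 75.5 mm fixed  ⇒  b = (12I/h)^(1/3) = 49.3 mm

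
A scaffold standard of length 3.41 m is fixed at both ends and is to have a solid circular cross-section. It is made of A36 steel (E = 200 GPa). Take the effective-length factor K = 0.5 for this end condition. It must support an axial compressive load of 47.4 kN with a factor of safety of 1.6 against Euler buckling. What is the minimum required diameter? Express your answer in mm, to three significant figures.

d ≈ 38.8 mm

Required P_cr = n·P = 1.6 × 47.4 = 75.84 kN
L_e = K·L = 0.5 × 3.41 = 1.705 m
Required I = P_cr·L_e²/(π²E) = 7.584×10^4 × 1.705² / (π² × 2.00×10^11) = 1.117×10^-7 m⁴
I_req = 1.117×10^5 mm⁴
Solid circle: I = πd⁴/64  ⇒  d = (64I/π)^(1/4) = (64×1.117×10^5/π)^(1/4) = 38.8 mm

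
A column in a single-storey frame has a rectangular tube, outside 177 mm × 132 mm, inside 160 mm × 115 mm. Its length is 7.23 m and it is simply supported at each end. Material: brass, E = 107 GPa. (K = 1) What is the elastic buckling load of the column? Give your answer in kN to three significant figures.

Weak-axis I_min = (h_o·b_o³ − h_i·b_i³)/12 with b_o = 132, b_i = 115.0 mm (shorter outer/inner sides).
I_min = (177×132³ − 160.0×115.0³)/12 = 1.365×10^7 mm⁴
I = 1.365×10^7 mm⁴ = 1.365×10^-5 m⁴
Effective length L_e = K·L = 1 × 7.23 = 7.230 m
P_cr = π²EI / L_e² = π² × 107×10⁹ × 1.365×10^-5 / 7.230² = 2.757×10^5 N

P_cr ≈ 276 kN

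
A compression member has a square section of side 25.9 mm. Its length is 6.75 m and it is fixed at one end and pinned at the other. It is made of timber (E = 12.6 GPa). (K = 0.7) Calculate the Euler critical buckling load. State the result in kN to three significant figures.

P_cr ≈ 0.209 kN

I = a⁴/12 = 25.9⁴/12 = 3.750×10^4 mm⁴
I = 3.750×10^4 mm⁴ = 3.750×10^-8 m⁴
Effective length L_e = K·L = 0.7 × 6.75 = 4.725 m
P_cr = π²EI / L_e² = π² × 12.6×10⁹ × 3.750×10^-8 / 4.725² = 208.9 N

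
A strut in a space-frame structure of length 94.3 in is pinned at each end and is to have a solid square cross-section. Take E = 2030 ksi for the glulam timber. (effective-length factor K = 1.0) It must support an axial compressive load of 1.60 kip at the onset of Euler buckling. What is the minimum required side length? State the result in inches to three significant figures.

L_e = K·L = 1 × 94.3 = 94.30 in
Required I = P_cr·L_e²/(π²E) = 1.600×10^3 × 94.30² / (π² × 2.03×10^6) = 0.7101 in⁴
Solid square: I = a⁴/12  ⇒  a = (12I)^(1/4) = (12×0.7101)^(1/4) = 1.71 in

a ≈ 1.71 in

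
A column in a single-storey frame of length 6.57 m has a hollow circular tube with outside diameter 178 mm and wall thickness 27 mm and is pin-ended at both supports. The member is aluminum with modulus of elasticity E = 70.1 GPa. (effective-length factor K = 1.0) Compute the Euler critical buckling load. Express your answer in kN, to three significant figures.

Inner diameter d_i = 178 − 2×27 = 124.0 mm
I = π(d_o⁴ − d_i⁴)/64 = π(178⁴ − 124.0⁴)/64 = 3.767×10^7 mm⁴
I = 3.767×10^7 mm⁴ = 3.767×10^-5 m⁴
Effective length L_e = K·L = 1 × 6.57 = 6.570 m
P_cr = π²EI / L_e² = π² × 70.1×10⁹ × 3.767×10^-5 / 6.570² = 6.038×10^5 N

P_cr ≈ 604 kN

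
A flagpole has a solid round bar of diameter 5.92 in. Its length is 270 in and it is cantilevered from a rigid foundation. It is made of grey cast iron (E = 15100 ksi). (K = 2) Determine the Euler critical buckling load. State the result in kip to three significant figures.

P_cr ≈ 30.8 kip

I = πd⁴/64 = π×5.92⁴/64 = 60.29 in⁴
Effective length L_e = K·L = 2 × 270 = 540.0 in
P_cr = π²EI / L_e² = π² × 15100×10³ × 60.29 / 540.0² = 3.081×10^4 lb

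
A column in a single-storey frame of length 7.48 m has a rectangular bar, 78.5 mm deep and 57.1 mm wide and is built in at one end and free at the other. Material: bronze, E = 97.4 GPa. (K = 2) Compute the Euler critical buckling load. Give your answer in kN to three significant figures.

P_cr ≈ 5.23 kN

Buckling occurs about the weak axis: I_min = h·b³/12 with b = 57.1 mm (the shorter side).
I_min = 78.5×57.1³/12 = 1.218×10^6 mm⁴
I = 1.218×10^6 mm⁴ = 1.218×10^-6 m⁴
Effective length L_e = K·L = 2 × 7.48 = 14.96 m
P_cr = π²EI / L_e² = π² × 97.4×10⁹ × 1.218×10^-6 / 14.96² = 5.231×10^3 N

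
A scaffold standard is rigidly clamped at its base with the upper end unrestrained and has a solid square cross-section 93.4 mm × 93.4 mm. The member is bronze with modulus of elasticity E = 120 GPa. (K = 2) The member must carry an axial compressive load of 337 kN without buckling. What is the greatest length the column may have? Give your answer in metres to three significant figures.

L_max ≈ 2.36 m

I = a⁴/12 = 93.4⁴/12 = 6.342×10^6 mm⁴
I = 6.342×10^-6 m⁴
At the buckling limit P_cr = P = 3.370×10^5 N
From P_cr = π²EI/(K·L)²:  L = (1/K)·√(π²EI/P_cr) = (1/2)·√(π²×1.20×10^11×6.342×10^-6/3.370×10^5)
L = 2.36 m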